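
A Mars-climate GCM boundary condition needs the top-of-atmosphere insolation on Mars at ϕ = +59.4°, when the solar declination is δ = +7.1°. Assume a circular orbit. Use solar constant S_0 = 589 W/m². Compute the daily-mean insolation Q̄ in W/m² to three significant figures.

Q̄ ≈ 128 W/m²

cos h₀ = −tan(+59.4°) tan(+7.100°) = -0.2106, h₀ = 1.7830 rad.
Bracket: h₀ sin ϕ sin δ + cos ϕ cos δ sin h₀ = 1.7830×0.86074×0.12360 + 0.50904×0.99233×0.97757 = 0.189689 + 0.493805 = 0.683494.
Q̄ = (S_0/π) × [bracket] = (589/π) × 0.683494 = 128.1 W/m².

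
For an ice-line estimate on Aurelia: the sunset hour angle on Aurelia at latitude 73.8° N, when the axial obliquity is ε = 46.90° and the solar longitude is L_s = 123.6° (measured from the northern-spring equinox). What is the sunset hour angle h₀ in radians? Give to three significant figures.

h₀ = 3.14 rad

Solar declination: sin δ = sin ε · sin L_s = sin 46.90° × sin 123.6° = 0.60817, so δ = +37.457°.
Sunrise equation: cos h₀ = −tan ϕ · tan δ = -2.6371 ≤ −1, so the host star never sets (polar day) and h₀ = π.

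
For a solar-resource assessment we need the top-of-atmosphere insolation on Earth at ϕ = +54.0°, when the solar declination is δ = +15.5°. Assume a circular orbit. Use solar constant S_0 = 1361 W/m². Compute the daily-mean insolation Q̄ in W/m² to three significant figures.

Q̄ ≈ 411 W/m²

cos h₀ = −tan(+54.0°) tan(+15.500°) = -0.3817, h₀ = 1.9624 rad.
Bracket: h₀ sin ϕ sin δ + cos ϕ cos δ sin h₀ = 1.9624×0.80902×0.26724 + 0.58779×0.96363×0.92428 = 0.424276 + 0.523523 = 0.947799.
Q̄ = (S_0/π) × [bracket] = (1361/π) × 0.947799 = 410.6 W/m².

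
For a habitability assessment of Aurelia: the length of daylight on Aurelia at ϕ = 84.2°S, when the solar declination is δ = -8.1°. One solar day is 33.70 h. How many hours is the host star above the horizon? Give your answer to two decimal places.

33.70 h

Sunrise equation: cos h₀ = −tan ϕ · tan δ = -1.4011 ≤ −1, so the host star never sets (polar day) and h₀ = π.
Daylight = 2h₀/(2π) × 33.70 h = (3.1416/π) × 33.70 = 33.70 h.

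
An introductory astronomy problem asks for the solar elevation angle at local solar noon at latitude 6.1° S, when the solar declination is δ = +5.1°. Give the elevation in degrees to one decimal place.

At local noon the hour angle is zero, so the zenith angle equals |φ − δ| = |-6.1° − (+5.100°)| = 11.200°.
Elevation = 90° − 11.200° = 78.8°.

78.8°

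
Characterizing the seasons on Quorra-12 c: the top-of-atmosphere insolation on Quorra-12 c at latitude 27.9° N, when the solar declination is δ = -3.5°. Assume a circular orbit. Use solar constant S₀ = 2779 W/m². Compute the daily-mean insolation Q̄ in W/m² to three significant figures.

Q̄ ≈ 741 W/m²

cos H₀ = −tan(+27.9°) tan(-3.500°) = 0.0324, H₀ = 1.5384 rad.
Bracket: H₀ sin φ sin δ + cos φ cos δ sin H₀ = 1.5384×0.46793×-0.06105 + 0.88377×0.99813×0.99948 = -0.043948 + 0.881659 = 0.837711.
Q̄ = (S₀/π) × [bracket] = (2779/π) × 0.837711 = 741.0 W/m².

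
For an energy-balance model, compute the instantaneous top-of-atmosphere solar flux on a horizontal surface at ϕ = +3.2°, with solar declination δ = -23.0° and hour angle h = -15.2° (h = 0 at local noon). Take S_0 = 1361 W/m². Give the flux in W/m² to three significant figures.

cos θ_z = sin ϕ sin δ + cos ϕ cos δ cos h = -0.021811 + 0.886917 = 0.865106.
Flux = S_0 · cos θ_z = 1361 × 0.865106 = 1177 W/m².

1.18e+03 W/m²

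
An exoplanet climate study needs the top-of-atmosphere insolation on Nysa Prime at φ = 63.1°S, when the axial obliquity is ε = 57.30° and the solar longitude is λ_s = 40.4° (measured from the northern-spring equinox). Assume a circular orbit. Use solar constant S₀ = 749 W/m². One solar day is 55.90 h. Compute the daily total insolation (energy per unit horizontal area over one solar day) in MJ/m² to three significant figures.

Solar declination: sin δ = sin ε · sin λ_s = sin 57.30° × sin 40.4° = 0.54540, so δ = +33.052°.
cos H₀ = −tan(-63.1°) tan(+33.052°) = 1.2826 ≥ 1 ⇒ polar night, H₀ = 0 and Q̄ = 0.
Daily total = Q̄ × 55.90 h × 3600 s/h = 0.00 MJ/m².

0.00 MJ/m²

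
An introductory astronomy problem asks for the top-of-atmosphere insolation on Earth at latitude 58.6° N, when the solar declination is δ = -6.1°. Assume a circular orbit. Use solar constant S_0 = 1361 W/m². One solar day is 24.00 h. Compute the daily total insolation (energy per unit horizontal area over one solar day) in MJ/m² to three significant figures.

14.4 MJ/m²

cos h₀ = −tan(+58.6°) tan(-6.100°) = 0.1751, h₀ = 1.3948 rad.
Bracket: h₀ sin ϕ sin δ + cos ϕ cos δ sin h₀ = 1.3948×0.85355×-0.10626 + 0.52101×0.99434×0.98455 = -0.126506 + 0.510057 = 0.383551.
Q̄ = (S_0/π) × [bracket] = (1361/π) × 0.383551 = 166.16 W/m².
Daily total = Q̄ × 24.00 h × 3600 s/h = 166.16 × 24.00 × 3600 / 10⁶ = 14.36 MJ/m².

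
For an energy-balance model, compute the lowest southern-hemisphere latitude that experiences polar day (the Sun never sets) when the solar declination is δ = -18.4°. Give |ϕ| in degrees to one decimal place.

|ϕ| = 71.6°

Polar day requires cos h₀ = −tan ϕ tan δ ≤ −1, i.e. tan ϕ tan δ ≥ 1.
The boundary is |tan ϕ| · |tan δ| = 1, so |ϕ| = 90° − |δ| = 90° − 18.4° = 71.6° in the southern hemisphere.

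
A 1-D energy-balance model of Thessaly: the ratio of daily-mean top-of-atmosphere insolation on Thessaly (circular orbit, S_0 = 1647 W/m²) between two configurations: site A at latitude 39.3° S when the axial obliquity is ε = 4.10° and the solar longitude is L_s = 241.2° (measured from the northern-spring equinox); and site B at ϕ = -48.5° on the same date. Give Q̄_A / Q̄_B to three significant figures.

— Configuration A (ϕ=-39.3°):
Solar declination: sin δ = sin ε · sin L_s = sin 4.10° × sin 241.2° = -0.06265, so δ = -3.592°.
cos h₀ = −tan(-39.3°) tan(-3.592°) = -0.0514, h₀ = 1.6222 rad.
Bracket: h₀ sin ϕ sin δ + cos ϕ cos δ sin h₀ = 1.6222×-0.63338×-0.06265 + 0.77384×0.99804×0.99868 = 0.064371 + 0.771304 = 0.835675.
Q̄ = (S_0/π) × [bracket] = (1647/π) × 0.835675 = 438.11 W/m².
— Configuration B (ϕ=-48.5°):
cos h₀ = −tan(-48.5°) tan(-3.592°) = -0.0710, h₀ = 1.6418 rad.
Bracket: h₀ sin ϕ sin δ + cos ϕ cos δ sin h₀ = 1.6418×-0.74896×-0.06265 + 0.66262×0.99804×0.99748 = 0.077037 + 0.659655 = 0.736692.
Q̄ = (S_0/π) × [bracket] = (1647/π) × 0.736692 = 386.22 W/m².
Ratio Q̄_A / Q̄_B = 438.11 / 386.22 = 1.134.

Q̄_A / Q̄_B ≈ 1.13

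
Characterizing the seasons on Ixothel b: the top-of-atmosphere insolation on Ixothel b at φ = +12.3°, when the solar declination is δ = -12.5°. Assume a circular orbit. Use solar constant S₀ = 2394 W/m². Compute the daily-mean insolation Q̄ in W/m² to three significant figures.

Q̄ ≈ 673 W/m²

cos H₀ = −tan(+12.3°) tan(-12.500°) = 0.0483, H₀ = 1.5224 rad.
Bracket: H₀ sin φ sin δ + cos φ cos δ sin H₀ = 1.5224×0.21303×-0.21644 + 0.97705×0.97630×0.99883 = -0.070195 + 0.952778 = 0.882583.
Q̄ = (S₀/π) × [bracket] = (2394/π) × 0.882583 = 672.6 W/m².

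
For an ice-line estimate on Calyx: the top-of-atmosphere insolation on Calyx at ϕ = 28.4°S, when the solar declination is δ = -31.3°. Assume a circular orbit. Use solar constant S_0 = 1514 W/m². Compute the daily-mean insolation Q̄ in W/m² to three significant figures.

Q̄ ≈ 569 W/m²

cos h₀ = −tan(-28.4°) tan(-31.300°) = -0.3287, h₀ = 1.9058 rad.
Bracket: h₀ sin ϕ sin δ + cos ϕ cos δ sin h₀ = 1.9058×-0.47562×-0.51952 + 0.87965×0.85446×0.94442 = 0.470912 + 0.709850 = 1.180762.
Q̄ = (S_0/π) × [bracket] = (1514/π) × 1.180762 = 569.0 W/m².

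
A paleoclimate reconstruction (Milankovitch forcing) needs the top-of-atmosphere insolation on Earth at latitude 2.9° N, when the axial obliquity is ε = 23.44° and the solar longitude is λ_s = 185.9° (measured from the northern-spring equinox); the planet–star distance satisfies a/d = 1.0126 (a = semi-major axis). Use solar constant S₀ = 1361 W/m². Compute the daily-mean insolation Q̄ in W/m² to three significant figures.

Q̄ ≈ 442 W/m²

Solar declination: sin δ = sin ε · sin λ_s = sin 23.44° × sin 185.9° = -0.04089, so δ = -2.343°.
cos H₀ = −tan(+2.9°) tan(-2.343°) = 0.0021, H₀ = 1.5687 rad.
Bracket: H₀ sin φ sin δ + cos φ cos δ sin H₀ = 1.5687×0.05059×-0.04089 + 0.99872×0.99916×1.00000 = -0.003245 + 0.997881 = 0.994636.
Inverse-square distance factor (a/d)² = 1.0126² = 1.025359.
Q̄ = (S₀/π) × 1.025359 × [bracket] = (1361/π) × 1.025359 × 0.994636 = 441.8 W/m².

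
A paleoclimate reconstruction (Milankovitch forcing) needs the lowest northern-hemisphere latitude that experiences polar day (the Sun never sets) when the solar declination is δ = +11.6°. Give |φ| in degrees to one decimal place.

|φ| = 78.4°

Polar day requires cos H₀ = −tan φ tan δ ≤ −1, i.e. tan φ tan δ ≥ 1.
The boundary is |tan φ| · |tan δ| = 1, so |φ| = 90° − |δ| = 90° − 11.6° = 78.4° in the northern hemisphere.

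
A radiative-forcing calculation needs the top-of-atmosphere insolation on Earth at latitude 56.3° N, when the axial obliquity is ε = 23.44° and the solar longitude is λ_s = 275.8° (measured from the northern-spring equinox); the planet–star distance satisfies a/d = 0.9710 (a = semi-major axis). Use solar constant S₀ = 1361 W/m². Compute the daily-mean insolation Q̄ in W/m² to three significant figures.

Q̄ ≈ 42.1 W/m²

Solar declination: sin δ = sin ε · sin λ_s = sin 23.44° × sin 275.8° = -0.39575, so δ = -23.313°.
cos H₀ = −tan(+56.3°) tan(-23.313°) = 0.6462, H₀ = 0.8683 rad.
Bracket: H₀ sin φ sin δ + cos φ cos δ sin H₀ = 0.8683×0.83195×-0.39575 + 0.55484×0.91836×0.76320 = -0.285883 + 0.388883 = 0.103000.
Inverse-square distance factor (a/d)² = 0.9710² = 0.942841.
Q̄ = (S₀/π) × 0.942841 × [bracket] = (1361/π) × 0.942841 × 0.103000 = 42.07 W/m².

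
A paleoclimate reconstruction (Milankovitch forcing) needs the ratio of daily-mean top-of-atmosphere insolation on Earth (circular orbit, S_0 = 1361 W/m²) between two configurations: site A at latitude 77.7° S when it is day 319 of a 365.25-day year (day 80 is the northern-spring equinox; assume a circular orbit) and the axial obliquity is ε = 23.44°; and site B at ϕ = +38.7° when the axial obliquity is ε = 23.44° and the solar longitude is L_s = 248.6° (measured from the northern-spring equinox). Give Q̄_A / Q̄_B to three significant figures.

Q̄_A / Q̄_B ≈ 2.53

— Configuration A (ϕ=-77.7°):
Solar longitude: L_s = 360° × (319 − 80)/365.25 = 235.565°.
sin δ = sin 23.44° × sin 235.565° = -0.32808, so δ = -19.152°.
cos h₀ = −tan(-77.7°) tan(-19.152°) = -1.5929 ≤ −1 ⇒ polar day, h₀ = π.
Bracket: h₀ sin ϕ sin δ + cos ϕ cos δ sin h₀ = 3.1416×-0.97705×-0.32808 + 0.21303×0.94465×0.00000 = 1.007042 + 0.000000 = 1.007042.
Q̄ = (S_0/π) × [bracket] = (1361/π) × 1.007042 = 436.27 W/m².
— Configuration B (ϕ=+38.7°):
Solar declination: sin δ = sin ε · sin L_s = sin 23.44° × sin 248.6° = -0.37036, so δ = -21.738°.
cos h₀ = −tan(+38.7°) tan(-21.738°) = 0.3194, h₀ = 1.2457 rad.
Bracket: h₀ sin ϕ sin δ + cos ϕ cos δ sin h₀ = 1.2457×0.62524×-0.37036 + 0.78043×0.92889×0.94761 = -0.288459 + 0.686954 = 0.398495.
Q̄ = (S_0/π) × [bracket] = (1361/π) × 0.398495 = 172.64 W/m².
Ratio Q̄_A / Q̄_B = 436.27 / 172.64 = 2.527.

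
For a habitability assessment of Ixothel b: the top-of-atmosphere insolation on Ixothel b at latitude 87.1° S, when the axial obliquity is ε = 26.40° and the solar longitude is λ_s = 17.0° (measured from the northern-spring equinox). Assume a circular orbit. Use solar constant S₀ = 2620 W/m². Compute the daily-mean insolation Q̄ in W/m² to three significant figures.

Q̄ ≈ 0.00 W/m²

Solar declination: sin δ = sin ε · sin λ_s = sin 26.40° × sin 17.0° = 0.13000, so δ = +7.470°.
cos H₀ = −tan(-87.1°) tan(+7.470°) = 2.5882 ≥ 1 ⇒ polar night, H₀ = 0 and Q̄ = 0.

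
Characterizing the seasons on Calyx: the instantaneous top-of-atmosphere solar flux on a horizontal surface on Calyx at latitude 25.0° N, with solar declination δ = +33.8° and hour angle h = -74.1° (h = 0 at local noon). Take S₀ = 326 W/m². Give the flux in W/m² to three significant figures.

cos θ_z = sin φ sin δ + cos φ cos δ cos h = 0.235101 + 0.206326 = 0.441427.
Flux = S₀ · cos θ_z = 326 × 0.441427 = 143.9 W/m².

144 W/m²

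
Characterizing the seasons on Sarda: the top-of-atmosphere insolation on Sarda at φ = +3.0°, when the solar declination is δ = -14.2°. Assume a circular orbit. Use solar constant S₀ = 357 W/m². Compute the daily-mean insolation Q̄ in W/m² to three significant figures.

Q̄ ≈ 108 W/m²

cos H₀ = −tan(+3.0°) tan(-14.200°) = 0.0133, H₀ = 1.5575 rad.
Bracket: H₀ sin φ sin δ + cos φ cos δ sin H₀ = 1.5575×0.05234×-0.24531 + 0.99863×0.96945×0.99991 = -0.019998 + 0.968035 = 0.948037.
Q̄ = (S₀/π) × [bracket] = (357/π) × 0.948037 = 107.7 W/m².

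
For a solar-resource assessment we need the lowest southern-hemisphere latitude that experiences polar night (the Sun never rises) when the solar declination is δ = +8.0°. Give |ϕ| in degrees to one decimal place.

|ϕ| = 82.0°

Polar night requires cos h₀ = −tan ϕ tan δ ≥ 1, i.e. tan ϕ tan δ ≤ −1.
The boundary is |tan ϕ| · |tan δ| = 1, so |ϕ| = 90° − |δ| = 90° − 8.0° = 82.0° in the southern hemisphere.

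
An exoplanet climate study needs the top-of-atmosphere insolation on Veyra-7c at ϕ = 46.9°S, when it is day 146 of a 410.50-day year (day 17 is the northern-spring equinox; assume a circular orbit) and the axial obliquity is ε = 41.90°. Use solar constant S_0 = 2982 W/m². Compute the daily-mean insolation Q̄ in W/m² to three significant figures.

Q̄ ≈ 33.6 W/m²

Solar longitude: L_s = 360° × (146 − 17)/410.50 = 113.130°.
sin δ = sin 41.90° × sin 113.130° = 0.61415, so δ = +37.890°.
cos h₀ = −tan(-46.9°) tan(+37.890°) = 0.8316, h₀ = 0.5888 rad.
Bracket: h₀ sin ϕ sin δ + cos ϕ cos δ sin h₀ = 0.5888×-0.73016×0.61415 + 0.68327×0.78919×0.55537 = -0.264034 + 0.299472 = 0.035438.
Q̄ = (S_0/π) × [bracket] = (2982/π) × 0.035438 = 33.64 W/m².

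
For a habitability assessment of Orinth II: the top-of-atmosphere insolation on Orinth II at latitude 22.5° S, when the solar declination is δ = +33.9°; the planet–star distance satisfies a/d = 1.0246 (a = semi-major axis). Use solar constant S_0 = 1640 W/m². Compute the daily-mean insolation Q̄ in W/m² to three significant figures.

Q̄ ≈ 253 W/m²

cos h₀ = −tan(-22.5°) tan(+33.900°) = 0.2783, h₀ = 1.2887 rad.
Bracket: h₀ sin ϕ sin δ + cos ϕ cos δ sin h₀ = 1.2887×-0.38268×0.55775 + 0.92388×0.83001×0.96048 = -0.275060 + 0.736525 = 0.461465.
Inverse-square distance factor (a/d)² = 1.0246² = 1.049805.
Q̄ = (S_0/π) × 1.049805 × [bracket] = (1640/π) × 1.049805 × 0.461465 = 252.9 W/m².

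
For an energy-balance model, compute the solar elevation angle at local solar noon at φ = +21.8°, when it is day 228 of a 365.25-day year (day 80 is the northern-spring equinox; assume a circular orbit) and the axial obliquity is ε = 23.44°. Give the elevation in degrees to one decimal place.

81.1°

Solar longitude: λ_s = 360° × (228 − 80)/365.25 = 145.873°.
sin δ = sin 23.44° × sin 145.873° = 0.22317, so δ = +12.895°.
At local noon the hour angle is zero, so the zenith angle equals |φ − δ| = |+21.8° − (+12.895°)| = 8.905°.
Elevation = 90° − 8.905° = 81.1°.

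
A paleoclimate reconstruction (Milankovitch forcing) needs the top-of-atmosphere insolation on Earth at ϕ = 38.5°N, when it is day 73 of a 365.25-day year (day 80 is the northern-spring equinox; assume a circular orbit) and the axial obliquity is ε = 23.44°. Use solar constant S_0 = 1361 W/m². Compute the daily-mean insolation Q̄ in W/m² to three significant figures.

Solar longitude: L_s = 360° × (73 − 80)/365.25 = -6.899°, i.e. -6.899° + 360° = 353.101°.
sin δ = sin 23.44° × sin 353.101° = -0.04778, so δ = -2.739°.
cos h₀ = −tan(+38.5°) tan(-2.739°) = 0.0381, h₀ = 1.5327 rad.
Bracket: h₀ sin ϕ sin δ + cos ϕ cos δ sin h₀ = 1.5327×0.62251×-0.04778 + 0.78261×0.99886×0.99928 = -0.045588 + 0.781155 = 0.735567.
Q̄ = (S_0/π) × [bracket] = (1361/π) × 0.735567 = 318.7 W/m².

Q̄ ≈ 319 W/m²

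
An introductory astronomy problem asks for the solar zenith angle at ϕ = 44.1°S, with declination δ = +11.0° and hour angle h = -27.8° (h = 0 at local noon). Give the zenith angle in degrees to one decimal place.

θ_z = 60.6°

cos θ_z = sin ϕ sin δ + cos ϕ cos δ cos h = -0.132786 + 0.623570 = 0.490784.
θ_z = arccos(0.490784) = 60.6°.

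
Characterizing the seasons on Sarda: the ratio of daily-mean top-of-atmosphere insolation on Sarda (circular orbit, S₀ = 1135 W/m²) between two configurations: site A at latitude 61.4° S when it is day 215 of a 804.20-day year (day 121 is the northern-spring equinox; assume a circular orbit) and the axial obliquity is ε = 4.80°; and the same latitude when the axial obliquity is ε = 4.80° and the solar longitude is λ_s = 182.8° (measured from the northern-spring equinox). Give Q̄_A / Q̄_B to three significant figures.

Q̄_A / Q̄_B ≈ 0.832

— Configuration A (φ=-61.4°):
Solar longitude: λ_s = 360° × (215 − 121)/804.20 = 42.079°.
sin δ = sin 4.80° × sin 42.079° = 0.05608, so δ = +3.215°.
cos H₀ = −tan(-61.4°) tan(+3.215°) = 0.1030, H₀ = 1.4676 rad.
Bracket: H₀ sin φ sin δ + cos φ cos δ sin H₀ = 1.4676×-0.87798×0.05608 + 0.47869×0.99843×0.99468 = -0.072260 + 0.475396 = 0.403136.
Q̄ = (S₀/π) × [bracket] = (1135/π) × 0.403136 = 145.65 W/m².
— Configuration B (φ=-61.4°):
Solar declination: sin δ = sin ε · sin λ_s = sin 4.80° × sin 182.8° = -0.00409, so δ = -0.234°.
cos H₀ = −tan(-61.4°) tan(-0.234°) = -0.0075, H₀ = 1.5783 rad.
Bracket: H₀ sin φ sin δ + cos φ cos δ sin H₀ = 1.5783×-0.87798×-0.00409 + 0.47869×0.99999×0.99997 = 0.005668 + 0.478671 = 0.484339.
Q̄ = (S₀/π) × [bracket] = (1135/π) × 0.484339 = 174.98 W/m².
Ratio Q̄_A / Q̄_B = 145.65 / 174.98 = 0.8324.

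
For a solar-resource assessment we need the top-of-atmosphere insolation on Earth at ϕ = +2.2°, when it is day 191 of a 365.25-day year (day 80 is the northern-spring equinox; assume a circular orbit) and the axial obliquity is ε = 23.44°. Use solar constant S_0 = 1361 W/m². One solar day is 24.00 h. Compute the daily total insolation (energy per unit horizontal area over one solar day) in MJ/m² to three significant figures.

35.5 MJ/m²

Solar longitude: L_s = 360° × (191 − 80)/365.25 = 109.405°.
sin δ = sin 23.44° × sin 109.405° = 0.37519, so δ = +22.036°.
cos h₀ = −tan(+2.2°) tan(+22.036°) = -0.0155, h₀ = 1.5863 rad.
Bracket: h₀ sin ϕ sin δ + cos ϕ cos δ sin h₀ = 1.5863×0.03839×0.37519 + 0.99926×0.92695×0.99988 = 0.022848 + 0.926153 = 0.949001.
Q̄ = (S_0/π) × [bracket] = (1361/π) × 0.949001 = 411.13 W/m².
Daily total = Q̄ × 24.00 h × 3600 s/h = 411.13 × 24.00 × 3600 / 10⁶ = 35.52 MJ/m².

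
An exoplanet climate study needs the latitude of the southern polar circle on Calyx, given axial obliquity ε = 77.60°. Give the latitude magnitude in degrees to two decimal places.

12.40°

The polar circle is the lowest latitude that experiences at least one full rotation of continuous darkness at the northern-summer solstice; it lies at |φ| = 90° − ε = 90° − 77.60° = 12.40°.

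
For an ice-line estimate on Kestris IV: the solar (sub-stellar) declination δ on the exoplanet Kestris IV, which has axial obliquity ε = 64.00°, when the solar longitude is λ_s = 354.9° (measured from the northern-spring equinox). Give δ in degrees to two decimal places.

sin δ = sin ε · sin λ_s = sin 64.00° × sin 354.9° = -0.079898.
δ = arcsin(-0.079898) = -4.58°.

δ = -4.58°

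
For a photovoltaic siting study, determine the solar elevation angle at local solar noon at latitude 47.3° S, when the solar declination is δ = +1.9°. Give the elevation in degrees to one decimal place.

At local noon the hour angle is zero, so the zenith angle equals |ϕ − δ| = |-47.3° − (+1.900°)| = 49.200°.
Elevation = 90° − 49.200° = 40.8°.

40.8°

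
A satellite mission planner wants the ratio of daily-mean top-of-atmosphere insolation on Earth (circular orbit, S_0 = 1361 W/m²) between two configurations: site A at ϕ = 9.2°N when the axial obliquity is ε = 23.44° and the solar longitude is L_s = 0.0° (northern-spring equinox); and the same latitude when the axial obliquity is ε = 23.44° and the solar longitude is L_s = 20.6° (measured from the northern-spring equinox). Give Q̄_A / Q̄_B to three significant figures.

Q̄_A / Q̄_B ≈ 0.975

— Configuration A (ϕ=+9.2°):
Solar declination: sin δ = sin ε · sin L_s = sin 23.44° × sin 0.0° = 0.00000, so δ = +0.000°.
cos h₀ = −tan(+9.2°) tan(+0.000°) = -0.0000, h₀ = 1.5708 rad.
Bracket: h₀ sin ϕ sin δ + cos ϕ cos δ sin h₀ = 1.5708×0.15988×0.00000 + 0.98714×1.00000×1.00000 = 0.000000 + 0.987140 = 0.987140.
Q̄ = (S_0/π) × [bracket] = (1361/π) × 0.987140 = 427.65 W/m².
— Configuration B (ϕ=+9.2°):
Solar declination: sin δ = sin ε · sin L_s = sin 23.44° × sin 20.6° = 0.13996, so δ = +8.045°.
cos h₀ = −tan(+9.2°) tan(+8.045°) = -0.0229, h₀ = 1.5937 rad.
Bracket: h₀ sin ϕ sin δ + cos ϕ cos δ sin h₀ = 1.5937×0.15988×0.13996 + 0.98714×0.99016×0.99974 = 0.035662 + 0.977172 = 1.012834.
Q̄ = (S_0/π) × [bracket] = (1361/π) × 1.012834 = 438.78 W/m².
Ratio Q̄_A / Q̄_B = 427.65 / 438.78 = 0.9746.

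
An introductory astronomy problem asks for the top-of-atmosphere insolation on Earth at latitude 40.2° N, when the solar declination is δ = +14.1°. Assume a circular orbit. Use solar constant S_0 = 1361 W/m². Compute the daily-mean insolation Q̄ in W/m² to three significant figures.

Q̄ ≈ 435 W/m²

cos h₀ = −tan(+40.2°) tan(+14.100°) = -0.2123, h₀ = 1.7847 rad.
Bracket: h₀ sin ϕ sin δ + cos ϕ cos δ sin h₀ = 1.7847×0.64546×0.24362 + 0.76380×0.96987×0.97721 = 0.280639 + 0.723904 = 1.004543.
Q̄ = (S_0/π) × [bracket] = (1361/π) × 1.004543 = 435.2 W/m².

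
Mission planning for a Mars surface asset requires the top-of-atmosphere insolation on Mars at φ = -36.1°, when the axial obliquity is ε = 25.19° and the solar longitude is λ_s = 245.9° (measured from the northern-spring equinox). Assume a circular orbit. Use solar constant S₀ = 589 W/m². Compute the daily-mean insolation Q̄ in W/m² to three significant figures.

Solar declination: sin δ = sin ε · sin λ_s = sin 25.19° × sin 245.9° = -0.38852, so δ = -22.863°.
cos H₀ = −tan(-36.1°) tan(-22.863°) = -0.3075, H₀ = 1.8833 rad.
Bracket: H₀ sin φ sin δ + cos φ cos δ sin H₀ = 1.8833×-0.58920×-0.38852 + 0.80799×0.92144×0.95156 = 0.431117 + 0.708450 = 1.139567.
Q̄ = (S₀/π) × [bracket] = (589/π) × 1.139567 = 213.7 W/m².

Q̄ ≈ 214 W/m²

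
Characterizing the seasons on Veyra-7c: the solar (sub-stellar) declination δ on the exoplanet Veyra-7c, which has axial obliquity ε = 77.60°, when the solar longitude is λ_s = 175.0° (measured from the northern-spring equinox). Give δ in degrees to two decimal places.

δ = +4.88°

sin δ = sin ε · sin λ_s = sin 77.60° × sin 175.0° = 0.085123.
δ = arcsin(0.085123) = +4.88°.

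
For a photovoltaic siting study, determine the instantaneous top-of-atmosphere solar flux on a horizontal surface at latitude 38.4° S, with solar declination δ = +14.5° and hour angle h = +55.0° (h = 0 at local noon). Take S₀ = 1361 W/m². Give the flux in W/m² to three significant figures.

381 W/m²

cos θ_z = sin φ sin δ + cos φ cos δ cos h = -0.155523 + 0.435190 = 0.279667.
Flux = S₀ · cos θ_z = 1361 × 0.279667 = 380.6 W/m².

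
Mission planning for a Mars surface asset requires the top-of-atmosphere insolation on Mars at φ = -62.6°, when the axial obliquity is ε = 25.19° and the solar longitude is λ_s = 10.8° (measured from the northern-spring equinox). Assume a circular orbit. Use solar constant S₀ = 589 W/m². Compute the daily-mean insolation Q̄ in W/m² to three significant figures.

Q̄ ≈ 66.2 W/m²

Solar declination: sin δ = sin ε · sin λ_s = sin 25.19° × sin 10.8° = 0.07975, so δ = +4.574°.
cos H₀ = −tan(-62.6°) tan(+4.574°) = 0.1544, H₀ = 1.4158 rad.
Bracket: H₀ sin φ sin δ + cos φ cos δ sin H₀ = 1.4158×-0.88782×0.07975 + 0.46020×0.99681×0.98802 = -0.100244 + 0.453236 = 0.352992.
Q̄ = (S₀/π) × [bracket] = (589/π) × 0.352992 = 66.18 W/m².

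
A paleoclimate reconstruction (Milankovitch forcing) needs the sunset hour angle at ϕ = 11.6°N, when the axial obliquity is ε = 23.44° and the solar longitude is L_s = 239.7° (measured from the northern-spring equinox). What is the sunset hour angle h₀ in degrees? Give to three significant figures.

Solar declination: sin δ = sin ε · sin L_s = sin 23.44° × sin 239.7° = -0.34345, so δ = -20.087°.
cos h₀ = −tan ϕ · tan δ = −tan(+11.6°) × tan(-20.087°) = 0.0751, so h₀ = 1.4957 rad = 85.69°.

h₀ = 85.7°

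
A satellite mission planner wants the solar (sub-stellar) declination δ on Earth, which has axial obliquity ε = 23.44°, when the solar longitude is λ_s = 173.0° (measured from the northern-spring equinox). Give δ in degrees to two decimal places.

δ = +2.78°

sin δ = sin ε · sin λ_s = sin 23.44° × sin 173.0° = 0.048478.
δ = arcsin(0.048478) = +2.78°.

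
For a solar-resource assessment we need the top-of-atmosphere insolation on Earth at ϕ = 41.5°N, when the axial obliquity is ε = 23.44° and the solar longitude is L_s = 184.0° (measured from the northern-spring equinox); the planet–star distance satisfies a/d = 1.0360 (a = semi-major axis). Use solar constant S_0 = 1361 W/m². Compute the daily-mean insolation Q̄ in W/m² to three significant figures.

Solar declination: sin δ = sin ε · sin L_s = sin 23.44° × sin 184.0° = -0.02775, so δ = -1.590°.
cos h₀ = −tan(+41.5°) tan(-1.590°) = 0.0246, h₀ = 1.5462 rad.
Bracket: h₀ sin ϕ sin δ + cos ϕ cos δ sin h₀ = 1.5462×0.66262×-0.02775 + 0.74896×0.99961×0.99970 = -0.028431 + 0.748443 = 0.720012.
Inverse-square distance factor (a/d)² = 1.0360² = 1.073296.
Q̄ = (S_0/π) × 1.073296 × [bracket] = (1361/π) × 1.073296 × 0.720012 = 334.8 W/m².

Q̄ ≈ 335 W/m²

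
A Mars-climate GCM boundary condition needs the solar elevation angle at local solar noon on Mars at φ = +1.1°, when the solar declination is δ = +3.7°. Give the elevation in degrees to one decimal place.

At local noon the hour angle is zero, so the zenith angle equals |φ − δ| = |+1.1° − (+3.700°)| = 2.600°.
Elevation = 90° − 2.600° = 87.4°.

87.4°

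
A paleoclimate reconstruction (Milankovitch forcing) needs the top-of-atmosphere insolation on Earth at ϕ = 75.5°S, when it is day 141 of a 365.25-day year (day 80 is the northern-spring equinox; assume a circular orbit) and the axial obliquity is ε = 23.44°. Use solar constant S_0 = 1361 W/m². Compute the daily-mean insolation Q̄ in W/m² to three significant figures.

Solar longitude: L_s = 360° × (141 − 80)/365.25 = 60.123°.
sin δ = sin 23.44° × sin 60.123° = 0.34492, so δ = +20.177°.
cos h₀ = −tan(-75.5°) tan(+20.177°) = 1.4209 ≥ 1 ⇒ polar night, h₀ = 0 and Q̄ = 0.

Q̄ ≈ 0.00 W/m²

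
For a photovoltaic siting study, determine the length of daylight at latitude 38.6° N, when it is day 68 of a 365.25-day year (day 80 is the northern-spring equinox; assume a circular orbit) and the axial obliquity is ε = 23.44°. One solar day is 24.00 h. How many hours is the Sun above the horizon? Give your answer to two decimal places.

Solar longitude: λ_s = 360° × (68 − 80)/365.25 = -11.828°, i.e. -11.828° + 360° = 348.172°.
sin δ = sin 23.44° × sin 348.172° = -0.08153, so δ = -4.677°.
cos H₀ = −tan φ · tan δ = −tan(+38.6°) × tan(-4.677°) = 0.0653, so H₀ = 1.5054 rad = 86.26°.
Daylight = 2H₀/(2π) × 24.00 h = (1.5054/π) × 24.00 = 11.50 h.

11.50 h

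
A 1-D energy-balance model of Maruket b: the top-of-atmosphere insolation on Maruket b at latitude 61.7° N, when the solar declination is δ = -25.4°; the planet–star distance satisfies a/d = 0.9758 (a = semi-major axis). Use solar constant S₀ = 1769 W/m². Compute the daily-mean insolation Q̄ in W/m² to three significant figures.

Q̄ ≈ 8.84 W/m²

cos H₀ = −tan(+61.7°) tan(-25.400°) = 0.8819, H₀ = 0.4910 rad.
Bracket: H₀ sin φ sin δ + cos φ cos δ sin H₀ = 0.4910×0.88048×-0.42894 + 0.47409×0.90334×0.47150 = -0.185437 + 0.201927 = 0.016490.
Inverse-square distance factor (a/d)² = 0.9758² = 0.952186.
Q̄ = (S₀/π) × 0.952186 × [bracket] = (1769/π) × 0.952186 × 0.016490 = 8.841 W/m².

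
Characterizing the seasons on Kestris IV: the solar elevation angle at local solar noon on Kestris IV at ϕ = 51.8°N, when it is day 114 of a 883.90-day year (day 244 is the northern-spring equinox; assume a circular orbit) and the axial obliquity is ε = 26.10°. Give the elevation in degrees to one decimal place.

17.6°

Solar longitude: L_s = 360° × (114 − 244)/883.90 = -52.947°, i.e. -52.947° + 360° = 307.053°.
sin δ = sin 26.10° × sin 307.053° = -0.35111, so δ = -20.555°.
At local noon the hour angle is zero, so the zenith angle equals |ϕ − δ| = |+51.8° − (-20.555°)| = 72.355°.
Elevation = 90° − 72.355° = 17.6°.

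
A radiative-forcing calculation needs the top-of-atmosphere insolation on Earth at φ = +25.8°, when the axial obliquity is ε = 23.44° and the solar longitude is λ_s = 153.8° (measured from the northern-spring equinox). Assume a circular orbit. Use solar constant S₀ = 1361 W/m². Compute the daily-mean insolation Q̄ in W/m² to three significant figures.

Q̄ ≈ 437 W/m²

Solar declination: sin δ = sin ε · sin λ_s = sin 23.44° × sin 153.8° = 0.17563, so δ = +10.115°.
cos H₀ = −tan(+25.8°) tan(+10.115°) = -0.0862, H₀ = 1.6571 rad.
Bracket: H₀ sin φ sin δ + cos φ cos δ sin H₀ = 1.6571×0.43523×0.17563 + 0.90032×0.98446×0.99627 = 0.126668 + 0.883023 = 1.009691.
Q̄ = (S₀/π) × [bracket] = (1361/π) × 1.009691 = 437.4 W/m².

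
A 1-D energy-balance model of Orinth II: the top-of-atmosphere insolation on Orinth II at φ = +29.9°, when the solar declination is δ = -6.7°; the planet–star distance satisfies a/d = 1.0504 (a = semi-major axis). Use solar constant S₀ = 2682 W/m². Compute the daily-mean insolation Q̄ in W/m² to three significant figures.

Q̄ ≈ 727 W/m²

cos H₀ = −tan(+29.9°) tan(-6.700°) = 0.0675, H₀ = 1.5032 rad.
Bracket: H₀ sin φ sin δ + cos φ cos δ sin H₀ = 1.5032×0.49849×-0.11667 + 0.86690×0.99317×0.99772 = -0.087424 + 0.859016 = 0.771592.
Inverse-square distance factor (a/d)² = 1.0504² = 1.103340.
Q̄ = (S₀/π) × 1.103340 × [bracket] = (2682/π) × 1.103340 × 0.771592 = 726.8 W/m².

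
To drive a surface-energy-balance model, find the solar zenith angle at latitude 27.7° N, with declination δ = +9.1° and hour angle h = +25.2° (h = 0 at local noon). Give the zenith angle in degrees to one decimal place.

θ_z = 30.2°

cos θ_z = sin ϕ sin δ + cos ϕ cos δ cos h = 0.073519 + 0.791045 = 0.864564.
θ_z = arccos(0.864564) = 30.2°.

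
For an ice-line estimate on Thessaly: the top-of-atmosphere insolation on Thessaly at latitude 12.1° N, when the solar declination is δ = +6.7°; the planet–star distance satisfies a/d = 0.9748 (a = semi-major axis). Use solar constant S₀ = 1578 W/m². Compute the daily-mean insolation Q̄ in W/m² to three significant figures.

Q̄ ≈ 482 W/m²

cos H₀ = −tan(+12.1°) tan(+6.700°) = -0.0252, H₀ = 1.5960 rad.
Bracket: H₀ sin φ sin δ + cos φ cos δ sin H₀ = 1.5960×0.20962×0.11667 + 0.97778×0.99317×0.99968 = 0.039032 + 0.970791 = 1.009823.
Inverse-square distance factor (a/d)² = 0.9748² = 0.950235.
Q̄ = (S₀/π) × 0.950235 × [bracket] = (1578/π) × 0.950235 × 1.009823 = 482.0 W/m².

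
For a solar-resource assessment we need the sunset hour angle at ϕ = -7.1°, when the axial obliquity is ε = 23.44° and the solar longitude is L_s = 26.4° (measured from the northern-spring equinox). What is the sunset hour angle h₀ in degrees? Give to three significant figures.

h₀ = 88.7°

Solar declination: sin δ = sin ε · sin L_s = sin 23.44° × sin 26.4° = 0.17687, so δ = +10.188°.
cos h₀ = −tan ϕ · tan δ = −tan(-7.1°) × tan(+10.188°) = 0.0224, so h₀ = 1.5484 rad = 88.72°.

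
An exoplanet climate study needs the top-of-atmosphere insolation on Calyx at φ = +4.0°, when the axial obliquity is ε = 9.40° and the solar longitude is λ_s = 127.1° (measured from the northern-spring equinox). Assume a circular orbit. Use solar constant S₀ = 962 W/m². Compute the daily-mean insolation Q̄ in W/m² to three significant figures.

Q̄ ≈ 307 W/m²

Solar declination: sin δ = sin ε · sin λ_s = sin 9.40° × sin 127.1° = 0.13027, so δ = +7.485°.
cos H₀ = −tan(+4.0°) tan(+7.485°) = -0.0092, H₀ = 1.5800 rad.
Bracket: H₀ sin φ sin δ + cos φ cos δ sin H₀ = 1.5800×0.06976×0.13027 + 0.99756×0.99148×0.99996 = 0.014358 + 0.989021 = 1.003379.
Q̄ = (S₀/π) × [bracket] = (962/π) × 1.003379 = 307.2 W/m².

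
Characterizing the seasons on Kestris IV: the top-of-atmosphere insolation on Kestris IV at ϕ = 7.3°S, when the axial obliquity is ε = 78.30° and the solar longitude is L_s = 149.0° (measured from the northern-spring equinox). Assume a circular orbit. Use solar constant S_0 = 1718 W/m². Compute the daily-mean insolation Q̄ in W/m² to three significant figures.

Solar declination: sin δ = sin ε · sin L_s = sin 78.30° × sin 149.0° = 0.50434, so δ = +30.287°.
cos h₀ = −tan(-7.3°) tan(+30.287°) = 0.0748, h₀ = 1.4959 rad.
Bracket: h₀ sin ϕ sin δ + cos ϕ cos δ sin h₀ = 1.4959×-0.12706×0.50434 + 0.99189×0.86351×0.99720 = -0.095859 + 0.854109 = 0.758250.
Q̄ = (S_0/π) × [bracket] = (1718/π) × 0.758250 = 414.7 W/m².

Q̄ ≈ 415 W/m²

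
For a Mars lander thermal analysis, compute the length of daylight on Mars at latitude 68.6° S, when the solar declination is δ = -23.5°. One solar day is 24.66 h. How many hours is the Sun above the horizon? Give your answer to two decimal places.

Sunrise equation: cos H₀ = −tan φ · tan δ = -1.1095 ≤ −1, so the Sun never sets (polar day) and H₀ = π.
Daylight = 2H₀/(2π) × 24.66 h = (3.1416/π) × 24.66 = 24.66 h.

24.66 h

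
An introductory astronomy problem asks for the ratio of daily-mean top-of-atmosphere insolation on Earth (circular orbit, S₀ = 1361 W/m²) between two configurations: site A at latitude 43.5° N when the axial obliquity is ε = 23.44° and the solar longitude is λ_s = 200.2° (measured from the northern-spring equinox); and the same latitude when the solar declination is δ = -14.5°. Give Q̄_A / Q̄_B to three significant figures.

— Configuration A (φ=+43.5°):
Solar declination: sin δ = sin ε · sin λ_s = sin 23.44° × sin 200.2° = -0.13736, so δ = -7.895°.
cos H₀ = −tan(+43.5°) tan(-7.895°) = 0.1316, H₀ = 1.4388 rad.
Bracket: H₀ sin φ sin δ + cos φ cos δ sin H₀ = 1.4388×0.68835×-0.13736 + 0.72537×0.99052×0.99130 = -0.136041 + 0.712243 = 0.576202.
Q̄ = (S₀/π) × [bracket] = (1361/π) × 0.576202 = 249.62 W/m².
— Configuration B (φ=+43.5°):
cos H₀ = −tan(+43.5°) tan(-14.500°) = 0.2454, H₀ = 1.3228 rad.
Bracket: H₀ sin φ sin δ + cos φ cos δ sin H₀ = 1.3228×0.68835×-0.25038 + 0.72537×0.96815×0.96942 = -0.227983 + 0.680792 = 0.452809.
Q̄ = (S₀/π) × [bracket] = (1361/π) × 0.452809 = 196.17 W/m².
Ratio Q̄_A / Q̄_B = 249.62 / 196.17 = 1.272.

Q̄_A / Q̄_B ≈ 1.27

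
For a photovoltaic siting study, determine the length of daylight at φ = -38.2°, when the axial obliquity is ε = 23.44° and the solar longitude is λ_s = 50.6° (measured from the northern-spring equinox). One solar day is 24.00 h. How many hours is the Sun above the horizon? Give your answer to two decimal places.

Solar declination: sin δ = sin ε · sin λ_s = sin 23.44° × sin 50.6° = 0.30738, so δ = +17.902°.
cos H₀ = −tan φ · tan δ = −tan(-38.2°) × tan(+17.902°) = 0.2542, so H₀ = 1.3138 rad = 75.27°.
Daylight = 2H₀/(2π) × 24.00 h = (1.3138/π) × 24.00 = 10.04 h.

10.04 h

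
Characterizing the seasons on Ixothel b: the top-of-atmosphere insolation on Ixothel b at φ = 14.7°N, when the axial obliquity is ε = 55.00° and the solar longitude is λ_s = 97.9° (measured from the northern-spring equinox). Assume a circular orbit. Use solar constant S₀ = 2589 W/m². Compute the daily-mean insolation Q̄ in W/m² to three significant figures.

Q̄ ≈ 764 W/m²

Solar declination: sin δ = sin ε · sin λ_s = sin 55.00° × sin 97.9° = 0.81138, so δ = +54.231°.
cos H₀ = −tan(+14.7°) tan(+54.231°) = -0.3642, H₀ = 1.9435 rad.
Bracket: H₀ sin φ sin δ + cos φ cos δ sin H₀ = 1.9435×0.25376×0.81138 + 0.96727×0.58452×0.93134 = 0.400158 + 0.526569 = 0.926727.
Q̄ = (S₀/π) × [bracket] = (2589/π) × 0.926727 = 763.7 W/m².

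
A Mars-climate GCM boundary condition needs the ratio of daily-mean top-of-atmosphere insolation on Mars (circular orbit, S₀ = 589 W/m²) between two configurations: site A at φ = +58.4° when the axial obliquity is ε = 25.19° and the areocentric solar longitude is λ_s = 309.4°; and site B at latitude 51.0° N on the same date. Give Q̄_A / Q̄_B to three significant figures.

Q̄_A / Q̄_B ≈ 0.549

— Configuration A (φ=+58.4°):
sin δ = sin 25.19° × sin 309.4° = -0.32889, so δ = -19.202°.
cos H₀ = −tan(+58.4°) tan(-19.202°) = 0.5661, H₀ = 0.9690 rad.
Bracket: H₀ sin φ sin δ + cos φ cos δ sin H₀ = 0.9690×0.85173×-0.32889 + 0.52399×0.94437×0.82434 = -0.271442 + 0.407917 = 0.136475.
Q̄ = (S₀/π) × [bracket] = (589/π) × 0.136475 = 25.587 W/m².
— Configuration B (φ=+51.0°):
cos H₀ = −tan(+51.0°) tan(-19.202°) = 0.4301, H₀ = 1.1262 rad.
Bracket: H₀ sin φ sin δ + cos φ cos δ sin H₀ = 1.1262×0.77715×-0.32889 + 0.62932×0.94437×0.90279 = -0.287853 + 0.536538 = 0.248685.
Q̄ = (S₀/π) × [bracket] = (589/π) × 0.248685 = 46.625 W/m².
Ratio Q̄_A / Q̄_B = 25.587 / 46.625 = 0.5488.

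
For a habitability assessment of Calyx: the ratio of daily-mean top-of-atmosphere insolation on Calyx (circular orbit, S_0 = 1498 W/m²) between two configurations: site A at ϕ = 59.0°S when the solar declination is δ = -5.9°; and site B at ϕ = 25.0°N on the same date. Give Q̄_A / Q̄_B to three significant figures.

Q̄_A / Q̄_B ≈ 0.789

— Configuration A (ϕ=-59.0°):
cos h₀ = −tan(-59.0°) tan(-5.900°) = -0.1720, h₀ = 1.7436 rad.
Bracket: h₀ sin ϕ sin δ + cos ϕ cos δ sin h₀ = 1.7436×-0.85717×-0.10279 + 0.51504×0.99470×0.98510 = 0.153626 + 0.504677 = 0.658303.
Q̄ = (S_0/π) × [bracket] = (1498/π) × 0.658303 = 313.90 W/m².
— Configuration B (ϕ=+25.0°):
cos h₀ = −tan(+25.0°) tan(-5.900°) = 0.0482, h₀ = 1.5226 rad.
Bracket: h₀ sin ϕ sin δ + cos ϕ cos δ sin h₀ = 1.5226×0.42262×-0.10279 + 0.90631×0.99470×0.99884 = -0.066143 + 0.900461 = 0.834318.
Q̄ = (S_0/π) × [bracket] = (1498/π) × 0.834318 = 397.83 W/m².
Ratio Q̄_A / Q̄_B = 313.90 / 397.83 = 0.7890.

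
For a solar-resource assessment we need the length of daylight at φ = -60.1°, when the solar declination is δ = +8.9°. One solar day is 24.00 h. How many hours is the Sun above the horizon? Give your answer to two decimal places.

9.89 h

cos H₀ = −tan φ · tan δ = −tan(-60.1°) × tan(+8.900°) = 0.2723, so H₀ = 1.2950 rad = 74.20°.
Daylight = 2H₀/(2π) × 24.00 h = (1.2950/π) × 24.00 = 9.89 h.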